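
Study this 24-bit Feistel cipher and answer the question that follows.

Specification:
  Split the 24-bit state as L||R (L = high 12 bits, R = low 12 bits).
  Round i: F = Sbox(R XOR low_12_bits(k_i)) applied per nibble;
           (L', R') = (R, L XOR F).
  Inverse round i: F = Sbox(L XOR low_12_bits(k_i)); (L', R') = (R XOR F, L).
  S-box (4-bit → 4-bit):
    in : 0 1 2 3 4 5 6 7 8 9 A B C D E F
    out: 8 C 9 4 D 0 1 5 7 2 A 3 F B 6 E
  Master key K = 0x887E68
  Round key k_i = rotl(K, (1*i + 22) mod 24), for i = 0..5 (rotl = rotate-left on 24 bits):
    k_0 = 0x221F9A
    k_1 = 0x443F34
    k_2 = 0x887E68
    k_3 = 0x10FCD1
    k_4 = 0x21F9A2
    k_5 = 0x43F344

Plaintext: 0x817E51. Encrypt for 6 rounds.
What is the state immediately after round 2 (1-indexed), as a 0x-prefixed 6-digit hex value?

s_0 = plaintext = 0x817E51
s_1 = Round(s_0, k_0) = 0xE514E4
s_2 = Round(s_1, k_1) = 0x4E4DE9
s_3 = Round(s_2, k_2) = 0xDE9098
s_4 = Round(s_3, k_3) = 0x09823B
s_5 = Round(s_4, k_4) = 0x23B3BA
s_6 = Round(s_5, k_5) = 0x3BAADD

0x4E4DE9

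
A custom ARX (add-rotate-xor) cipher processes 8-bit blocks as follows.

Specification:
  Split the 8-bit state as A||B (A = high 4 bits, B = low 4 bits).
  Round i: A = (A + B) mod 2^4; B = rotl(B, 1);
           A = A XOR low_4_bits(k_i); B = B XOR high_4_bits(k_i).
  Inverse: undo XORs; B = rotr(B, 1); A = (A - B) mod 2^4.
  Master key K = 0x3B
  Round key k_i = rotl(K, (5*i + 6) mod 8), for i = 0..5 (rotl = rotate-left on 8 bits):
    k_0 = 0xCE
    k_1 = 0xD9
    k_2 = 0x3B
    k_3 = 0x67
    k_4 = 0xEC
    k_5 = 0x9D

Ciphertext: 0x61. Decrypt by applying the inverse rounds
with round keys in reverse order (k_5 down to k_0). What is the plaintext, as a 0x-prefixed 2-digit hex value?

0x94

s_0 = ciphertext = 0x61
s_1 = InvRound(s_0, k_5) = 0x74
s_2 = InvRound(s_1, k_4) = 0x65
s_3 = InvRound(s_2, k_3) = 0x89
s_4 = InvRound(s_3, k_2) = 0xE5
s_5 = InvRound(s_4, k_1) = 0x34
s_6 = InvRound(s_5, k_0) = 0x94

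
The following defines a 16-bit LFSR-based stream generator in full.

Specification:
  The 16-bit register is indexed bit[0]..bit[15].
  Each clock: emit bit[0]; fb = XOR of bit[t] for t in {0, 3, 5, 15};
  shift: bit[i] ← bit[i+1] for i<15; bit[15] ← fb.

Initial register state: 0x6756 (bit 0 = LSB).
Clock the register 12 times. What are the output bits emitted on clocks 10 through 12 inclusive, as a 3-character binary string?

reg_0 = 0x6756
clock 1: out=0, reg = 0x33AB
clock 2: out=1, reg = 0x99D5
clock 3: out=1, reg = 0x4CEA
clock 4: out=0, reg = 0x2675
clock 5: out=1, reg = 0x133A
clock 6: out=0, reg = 0x099D
clock 7: out=1, reg = 0x04CE
clock 8: out=0, reg = 0x8267
clock 9: out=1, reg = 0xC133
clock 10: out=1, reg = 0xE099
clock 11: out=1, reg = 0xF04C
clock 12: out=0, reg = 0x7826

110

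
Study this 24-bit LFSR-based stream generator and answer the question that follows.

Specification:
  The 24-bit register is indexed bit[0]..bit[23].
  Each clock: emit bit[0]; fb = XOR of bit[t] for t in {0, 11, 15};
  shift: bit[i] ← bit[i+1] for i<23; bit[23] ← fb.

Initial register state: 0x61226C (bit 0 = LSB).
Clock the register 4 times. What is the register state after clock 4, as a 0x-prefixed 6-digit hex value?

reg_0 = 0x61226C
clock 1: out=0, reg = 0x309136
clock 2: out=0, reg = 0x98489B
clock 3: out=1, reg = 0x4C244D
clock 4: out=1, reg = 0xA61226

0xA61226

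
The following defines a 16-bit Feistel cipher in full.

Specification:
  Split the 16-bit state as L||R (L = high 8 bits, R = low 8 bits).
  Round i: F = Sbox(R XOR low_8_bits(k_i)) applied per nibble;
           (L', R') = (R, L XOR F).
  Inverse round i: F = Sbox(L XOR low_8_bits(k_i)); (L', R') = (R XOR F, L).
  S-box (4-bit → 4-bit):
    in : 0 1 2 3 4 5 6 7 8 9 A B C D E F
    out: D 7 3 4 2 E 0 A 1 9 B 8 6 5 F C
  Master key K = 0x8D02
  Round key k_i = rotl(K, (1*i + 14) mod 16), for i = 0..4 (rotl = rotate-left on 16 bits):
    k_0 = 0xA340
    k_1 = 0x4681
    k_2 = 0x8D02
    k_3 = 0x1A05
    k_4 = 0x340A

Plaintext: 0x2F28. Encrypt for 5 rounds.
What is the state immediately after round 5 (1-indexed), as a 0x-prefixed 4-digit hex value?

0x1CCE

s_0 = plaintext = 0x2F28
s_1 = Round(s_0, k_0) = 0x282E
s_2 = Round(s_1, k_1) = 0x2E94
s_3 = Round(s_2, k_2) = 0x94BE
s_4 = Round(s_3, k_3) = 0xBE1C
s_5 = Round(s_4, k_4) = 0x1CCE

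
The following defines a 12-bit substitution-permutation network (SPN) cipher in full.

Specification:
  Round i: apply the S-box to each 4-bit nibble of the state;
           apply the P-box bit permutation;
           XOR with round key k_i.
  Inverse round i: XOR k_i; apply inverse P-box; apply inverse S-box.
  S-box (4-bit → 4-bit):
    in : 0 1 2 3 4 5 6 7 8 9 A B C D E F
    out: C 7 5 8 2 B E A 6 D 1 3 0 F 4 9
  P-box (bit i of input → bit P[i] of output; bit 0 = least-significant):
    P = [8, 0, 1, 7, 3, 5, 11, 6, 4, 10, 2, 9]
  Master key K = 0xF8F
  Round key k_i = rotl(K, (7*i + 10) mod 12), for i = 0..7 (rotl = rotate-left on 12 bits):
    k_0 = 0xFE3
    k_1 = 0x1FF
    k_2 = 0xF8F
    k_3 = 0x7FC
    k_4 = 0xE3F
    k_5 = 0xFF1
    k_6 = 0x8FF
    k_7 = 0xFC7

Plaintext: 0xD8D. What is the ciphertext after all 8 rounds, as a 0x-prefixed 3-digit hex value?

s_0 = plaintext = 0xD8D
s_1 = Round(s_0, k_0) = 0x054
s_2 = Round(s_1, k_1) = 0x392
s_3 = Round(s_2, k_2) = 0x4C5
s_4 = Round(s_3, k_3) = 0x27D
s_5 = Round(s_4, k_4) = 0xFC8
s_6 = Round(s_5, k_5) = 0xDE2
s_7 = Round(s_6, k_6) = 0x7E9
s_8 = Round(s_7, k_7) = 0x045

0x045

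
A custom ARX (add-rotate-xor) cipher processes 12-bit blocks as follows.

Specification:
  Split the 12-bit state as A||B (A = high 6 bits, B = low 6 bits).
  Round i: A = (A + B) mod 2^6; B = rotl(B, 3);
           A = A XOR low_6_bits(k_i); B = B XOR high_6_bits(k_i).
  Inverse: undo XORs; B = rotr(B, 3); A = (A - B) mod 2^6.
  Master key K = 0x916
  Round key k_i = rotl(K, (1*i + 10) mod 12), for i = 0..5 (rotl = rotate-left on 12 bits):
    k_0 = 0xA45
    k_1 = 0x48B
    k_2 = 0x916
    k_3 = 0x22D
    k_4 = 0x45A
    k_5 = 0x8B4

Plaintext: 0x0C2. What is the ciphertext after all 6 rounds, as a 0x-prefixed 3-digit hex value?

s_0 = plaintext = 0x0C2
s_1 = Round(s_0, k_0) = 0x039
s_2 = Round(s_1, k_1) = 0xC9D
s_3 = Round(s_2, k_2) = 0x64F
s_4 = Round(s_3, k_3) = 0x171
s_5 = Round(s_4, k_4) = 0xB1F
s_6 = Round(s_5, k_5) = 0xFD9

0xFD9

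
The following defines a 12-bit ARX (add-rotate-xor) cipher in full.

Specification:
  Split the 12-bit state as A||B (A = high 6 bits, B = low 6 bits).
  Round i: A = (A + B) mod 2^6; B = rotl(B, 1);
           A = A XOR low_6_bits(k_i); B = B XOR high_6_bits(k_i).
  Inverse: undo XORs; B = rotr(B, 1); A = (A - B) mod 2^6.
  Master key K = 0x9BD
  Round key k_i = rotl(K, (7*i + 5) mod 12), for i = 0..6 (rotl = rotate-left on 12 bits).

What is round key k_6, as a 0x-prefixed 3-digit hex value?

0xCDE

K = 0x9BD
k_0 = rotl(K, (7*0+5) mod 12) = rotl(K, 5) = 0x7B3
k_1 = rotl(K, (7*1+5) mod 12) = rotl(K, 0) = 0x9BD
k_2 = rotl(K, (7*2+5) mod 12) = rotl(K, 7) = 0xECD
k_3 = rotl(K, (7*3+5) mod 12) = rotl(K, 2) = 0x6F6
k_4 = rotl(K, (7*4+5) mod 12) = rotl(K, 9) = 0xB37
k_5 = rotl(K, (7*5+5) mod 12) = rotl(K, 4) = 0xBD9
k_6 = rotl(K, (7*6+5) mod 12) = rotl(K, 11) = 0xCDE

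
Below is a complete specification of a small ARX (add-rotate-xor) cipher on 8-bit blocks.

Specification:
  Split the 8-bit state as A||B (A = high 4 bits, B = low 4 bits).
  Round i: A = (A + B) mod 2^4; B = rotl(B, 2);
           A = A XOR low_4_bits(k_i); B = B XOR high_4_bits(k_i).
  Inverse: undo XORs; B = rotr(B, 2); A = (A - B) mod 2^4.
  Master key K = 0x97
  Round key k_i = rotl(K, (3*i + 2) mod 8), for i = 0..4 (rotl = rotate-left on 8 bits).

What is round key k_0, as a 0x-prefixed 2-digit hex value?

K = 0x97
k_0 = rotl(K, (3*0+2) mod 8) = rotl(K, 2) = 0x5E

0x5E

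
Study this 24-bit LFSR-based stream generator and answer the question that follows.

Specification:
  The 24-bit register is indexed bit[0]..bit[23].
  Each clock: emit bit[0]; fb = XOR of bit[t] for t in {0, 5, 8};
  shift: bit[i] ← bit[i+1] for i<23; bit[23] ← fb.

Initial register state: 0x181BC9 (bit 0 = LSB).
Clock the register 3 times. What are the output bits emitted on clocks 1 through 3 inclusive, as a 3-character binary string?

reg_0 = 0x181BC9
clock 1: out=1, reg = 0x0C0DE4
clock 2: out=0, reg = 0x0606F2
clock 3: out=0, reg = 0x830379

100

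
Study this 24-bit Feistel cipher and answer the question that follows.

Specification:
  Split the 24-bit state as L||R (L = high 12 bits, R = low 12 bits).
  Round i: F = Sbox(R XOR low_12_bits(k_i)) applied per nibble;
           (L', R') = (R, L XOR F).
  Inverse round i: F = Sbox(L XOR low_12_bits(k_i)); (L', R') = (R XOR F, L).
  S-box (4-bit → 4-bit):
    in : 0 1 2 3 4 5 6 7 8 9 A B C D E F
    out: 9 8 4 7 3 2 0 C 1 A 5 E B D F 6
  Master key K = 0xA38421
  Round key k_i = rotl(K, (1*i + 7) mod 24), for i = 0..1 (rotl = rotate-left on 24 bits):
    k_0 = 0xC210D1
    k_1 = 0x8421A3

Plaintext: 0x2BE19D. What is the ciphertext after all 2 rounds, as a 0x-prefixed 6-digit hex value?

0xA85FDD

s_0 = plaintext = 0x2BE19D
s_1 = Round(s_0, k_0) = 0x19DA85
s_2 = Round(s_1, k_1) = 0xA85FDD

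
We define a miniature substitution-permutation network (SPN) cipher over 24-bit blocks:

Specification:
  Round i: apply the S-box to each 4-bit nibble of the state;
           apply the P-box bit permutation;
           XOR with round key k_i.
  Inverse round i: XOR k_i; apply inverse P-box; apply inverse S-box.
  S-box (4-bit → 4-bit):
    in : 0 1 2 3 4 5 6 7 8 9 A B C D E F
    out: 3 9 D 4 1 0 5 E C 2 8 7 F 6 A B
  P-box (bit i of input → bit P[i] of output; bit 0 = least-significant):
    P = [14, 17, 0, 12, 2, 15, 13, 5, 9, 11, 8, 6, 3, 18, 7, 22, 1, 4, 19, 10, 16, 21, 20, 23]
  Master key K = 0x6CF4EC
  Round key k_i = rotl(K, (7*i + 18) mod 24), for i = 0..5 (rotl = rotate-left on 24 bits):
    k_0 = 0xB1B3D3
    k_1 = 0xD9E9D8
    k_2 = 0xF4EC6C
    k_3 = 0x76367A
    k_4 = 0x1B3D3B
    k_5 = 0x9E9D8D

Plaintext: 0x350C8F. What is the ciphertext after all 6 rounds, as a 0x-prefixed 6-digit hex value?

0x5A8B8C

s_0 = plaintext = 0x350C8F
s_1 = Round(s_0, k_0) = 0xA7C8BB
s_2 = Round(s_1, k_1) = 0x170C05
s_3 = Round(s_2, k_2) = 0x796330
s_4 = Round(s_3, k_3) = 0xC457E2
s_5 = Round(s_4, k_4) = 0xAAE458
s_6 = Round(s_5, k_5) = 0x5A8B8C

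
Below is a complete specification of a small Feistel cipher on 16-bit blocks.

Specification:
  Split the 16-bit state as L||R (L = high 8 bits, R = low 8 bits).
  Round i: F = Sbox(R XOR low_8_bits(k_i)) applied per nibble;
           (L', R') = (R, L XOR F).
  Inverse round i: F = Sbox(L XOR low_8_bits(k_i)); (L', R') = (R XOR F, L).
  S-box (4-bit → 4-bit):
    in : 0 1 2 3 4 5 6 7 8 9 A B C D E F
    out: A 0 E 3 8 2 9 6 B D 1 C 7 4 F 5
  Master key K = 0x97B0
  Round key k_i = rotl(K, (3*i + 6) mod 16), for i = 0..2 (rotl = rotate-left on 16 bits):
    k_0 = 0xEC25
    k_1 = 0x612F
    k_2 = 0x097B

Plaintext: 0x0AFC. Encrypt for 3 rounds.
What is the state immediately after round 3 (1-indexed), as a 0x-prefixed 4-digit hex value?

0x6740

s_0 = plaintext = 0x0AFC
s_1 = Round(s_0, k_0) = 0xFC47
s_2 = Round(s_1, k_1) = 0x4767
s_3 = Round(s_2, k_2) = 0x6740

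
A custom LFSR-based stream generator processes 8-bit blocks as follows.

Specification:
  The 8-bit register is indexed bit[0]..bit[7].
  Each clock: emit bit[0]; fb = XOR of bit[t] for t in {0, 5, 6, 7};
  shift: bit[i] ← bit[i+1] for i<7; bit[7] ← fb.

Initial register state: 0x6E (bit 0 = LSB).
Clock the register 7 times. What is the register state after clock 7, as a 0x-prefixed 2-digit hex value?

0xE8

reg_0 = 0x6E
clock 1: out=0, reg = 0x37
clock 2: out=1, reg = 0x1B
clock 3: out=1, reg = 0x8D
clock 4: out=1, reg = 0x46
clock 5: out=0, reg = 0xA3
clock 6: out=1, reg = 0xD1
clock 7: out=1, reg = 0xE8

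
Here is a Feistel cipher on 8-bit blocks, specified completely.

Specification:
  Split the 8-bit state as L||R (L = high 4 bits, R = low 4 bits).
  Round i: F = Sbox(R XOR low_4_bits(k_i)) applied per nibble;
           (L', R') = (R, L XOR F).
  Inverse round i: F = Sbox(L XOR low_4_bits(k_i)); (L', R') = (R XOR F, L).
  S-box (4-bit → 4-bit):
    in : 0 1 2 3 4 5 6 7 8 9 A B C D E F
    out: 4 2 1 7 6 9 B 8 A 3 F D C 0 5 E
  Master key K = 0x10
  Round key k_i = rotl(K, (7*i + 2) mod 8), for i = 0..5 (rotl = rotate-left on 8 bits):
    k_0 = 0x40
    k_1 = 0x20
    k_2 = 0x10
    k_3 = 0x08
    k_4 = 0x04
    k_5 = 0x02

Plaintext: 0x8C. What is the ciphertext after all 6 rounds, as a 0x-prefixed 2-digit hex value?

s_0 = plaintext = 0x8C
s_1 = Round(s_0, k_0) = 0xC4
s_2 = Round(s_1, k_1) = 0x4A
s_3 = Round(s_2, k_2) = 0xAB
s_4 = Round(s_3, k_3) = 0xBD
s_5 = Round(s_4, k_4) = 0xD8
s_6 = Round(s_5, k_5) = 0x82

0x82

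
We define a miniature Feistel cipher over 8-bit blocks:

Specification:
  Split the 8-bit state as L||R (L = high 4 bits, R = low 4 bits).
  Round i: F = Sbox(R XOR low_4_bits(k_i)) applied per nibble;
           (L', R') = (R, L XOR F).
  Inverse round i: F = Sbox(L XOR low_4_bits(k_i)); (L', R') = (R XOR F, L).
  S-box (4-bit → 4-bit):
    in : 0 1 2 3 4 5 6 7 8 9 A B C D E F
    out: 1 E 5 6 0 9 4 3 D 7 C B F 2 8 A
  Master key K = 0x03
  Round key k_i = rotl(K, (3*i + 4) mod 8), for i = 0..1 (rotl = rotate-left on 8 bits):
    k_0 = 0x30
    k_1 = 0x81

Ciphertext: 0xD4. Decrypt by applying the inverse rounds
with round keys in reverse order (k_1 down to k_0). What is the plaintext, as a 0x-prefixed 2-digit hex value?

s_0 = ciphertext = 0xD4
s_1 = InvRound(s_0, k_1) = 0xBD
s_2 = InvRound(s_1, k_0) = 0x6B

0x6B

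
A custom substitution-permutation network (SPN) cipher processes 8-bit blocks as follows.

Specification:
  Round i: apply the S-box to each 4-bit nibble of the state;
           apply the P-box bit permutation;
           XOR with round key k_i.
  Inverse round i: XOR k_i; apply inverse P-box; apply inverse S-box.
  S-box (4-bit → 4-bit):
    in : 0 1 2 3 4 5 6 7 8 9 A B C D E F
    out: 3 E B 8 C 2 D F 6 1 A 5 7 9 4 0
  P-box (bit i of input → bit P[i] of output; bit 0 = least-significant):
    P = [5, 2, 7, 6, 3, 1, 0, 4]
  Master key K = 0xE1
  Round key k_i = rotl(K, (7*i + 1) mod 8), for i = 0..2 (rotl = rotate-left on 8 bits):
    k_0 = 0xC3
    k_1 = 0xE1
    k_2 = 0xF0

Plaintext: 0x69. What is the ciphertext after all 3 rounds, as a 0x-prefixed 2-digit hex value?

s_0 = plaintext = 0x69
s_1 = Round(s_0, k_0) = 0xFA
s_2 = Round(s_1, k_1) = 0xA5
s_3 = Round(s_2, k_2) = 0xE6

0xE6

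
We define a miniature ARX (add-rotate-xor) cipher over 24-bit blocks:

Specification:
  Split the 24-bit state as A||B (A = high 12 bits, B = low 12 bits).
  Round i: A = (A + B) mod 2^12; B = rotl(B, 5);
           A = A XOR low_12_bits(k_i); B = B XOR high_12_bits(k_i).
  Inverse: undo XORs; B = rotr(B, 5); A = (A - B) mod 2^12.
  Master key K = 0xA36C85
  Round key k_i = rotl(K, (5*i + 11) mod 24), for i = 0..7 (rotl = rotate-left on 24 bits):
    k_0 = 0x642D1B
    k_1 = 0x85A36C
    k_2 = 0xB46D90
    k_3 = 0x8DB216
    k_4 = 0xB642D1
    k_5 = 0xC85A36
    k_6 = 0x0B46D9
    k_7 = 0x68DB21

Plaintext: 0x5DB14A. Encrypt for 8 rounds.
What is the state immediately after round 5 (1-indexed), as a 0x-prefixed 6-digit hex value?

0x0378E0

s_0 = plaintext = 0x5DB14A
s_1 = Round(s_0, k_0) = 0xA3EF00
s_2 = Round(s_1, k_1) = 0xA52844
s_3 = Round(s_2, k_2) = 0xF063D6
s_4 = Round(s_3, k_3) = 0x0CA21C
s_5 = Round(s_4, k_4) = 0x0378E0
s_6 = Round(s_5, k_5) = 0x321094
s_7 = Round(s_6, k_6) = 0x56C235
s_8 = Round(s_7, k_7) = 0xC80029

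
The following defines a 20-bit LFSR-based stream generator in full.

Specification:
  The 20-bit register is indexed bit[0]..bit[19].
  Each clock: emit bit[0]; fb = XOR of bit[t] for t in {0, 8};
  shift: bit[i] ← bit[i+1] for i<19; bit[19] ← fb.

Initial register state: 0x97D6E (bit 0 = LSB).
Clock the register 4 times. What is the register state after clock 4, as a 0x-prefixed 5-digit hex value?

reg_0 = 0x97D6E
clock 1: out=0, reg = 0xCBEB7
clock 2: out=1, reg = 0xE5F5B
clock 3: out=1, reg = 0x72FAD
clock 4: out=1, reg = 0x397D6

0x397D6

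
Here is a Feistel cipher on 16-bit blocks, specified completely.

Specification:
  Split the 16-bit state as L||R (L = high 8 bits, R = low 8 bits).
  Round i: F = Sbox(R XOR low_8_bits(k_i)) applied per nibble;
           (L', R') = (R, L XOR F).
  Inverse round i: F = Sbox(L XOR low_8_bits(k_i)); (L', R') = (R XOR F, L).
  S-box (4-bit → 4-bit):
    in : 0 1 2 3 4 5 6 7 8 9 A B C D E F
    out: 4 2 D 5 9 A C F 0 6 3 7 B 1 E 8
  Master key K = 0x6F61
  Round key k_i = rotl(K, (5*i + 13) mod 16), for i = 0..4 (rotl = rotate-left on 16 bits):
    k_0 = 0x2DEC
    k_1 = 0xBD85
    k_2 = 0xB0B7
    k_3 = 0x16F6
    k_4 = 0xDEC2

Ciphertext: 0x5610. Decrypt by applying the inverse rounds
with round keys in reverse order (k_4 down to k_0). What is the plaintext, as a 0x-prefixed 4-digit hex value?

0xFD7D

s_0 = ciphertext = 0x5610
s_1 = InvRound(s_0, k_4) = 0x7956
s_2 = InvRound(s_1, k_3) = 0x5E79
s_3 = InvRound(s_2, k_2) = 0x9F5E
s_4 = InvRound(s_3, k_1) = 0x7D9F
s_5 = InvRound(s_4, k_0) = 0xFD7D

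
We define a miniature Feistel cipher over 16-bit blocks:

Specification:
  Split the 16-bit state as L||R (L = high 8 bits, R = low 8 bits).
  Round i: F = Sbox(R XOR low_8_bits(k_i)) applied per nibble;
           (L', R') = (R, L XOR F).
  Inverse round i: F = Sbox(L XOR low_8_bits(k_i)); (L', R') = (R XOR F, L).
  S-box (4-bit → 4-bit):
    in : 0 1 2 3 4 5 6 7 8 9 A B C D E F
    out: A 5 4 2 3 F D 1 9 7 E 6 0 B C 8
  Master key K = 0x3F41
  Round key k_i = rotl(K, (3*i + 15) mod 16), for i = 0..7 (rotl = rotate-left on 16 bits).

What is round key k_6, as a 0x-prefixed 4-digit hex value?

0x7E82

K = 0x3F41
k_0 = rotl(K, (3*0+15) mod 16) = rotl(K, 15) = 0x9FA0
k_1 = rotl(K, (3*1+15) mod 16) = rotl(K, 2) = 0xFD04
k_2 = rotl(K, (3*2+15) mod 16) = rotl(K, 5) = 0xE827
k_3 = rotl(K, (3*3+15) mod 16) = rotl(K, 8) = 0x413F
k_4 = rotl(K, (3*4+15) mod 16) = rotl(K, 11) = 0x09FA
k_5 = rotl(K, (3*5+15) mod 16) = rotl(K, 14) = 0x4FD0
k_6 = rotl(K, (3*6+15) mod 16) = rotl(K, 1) = 0x7E82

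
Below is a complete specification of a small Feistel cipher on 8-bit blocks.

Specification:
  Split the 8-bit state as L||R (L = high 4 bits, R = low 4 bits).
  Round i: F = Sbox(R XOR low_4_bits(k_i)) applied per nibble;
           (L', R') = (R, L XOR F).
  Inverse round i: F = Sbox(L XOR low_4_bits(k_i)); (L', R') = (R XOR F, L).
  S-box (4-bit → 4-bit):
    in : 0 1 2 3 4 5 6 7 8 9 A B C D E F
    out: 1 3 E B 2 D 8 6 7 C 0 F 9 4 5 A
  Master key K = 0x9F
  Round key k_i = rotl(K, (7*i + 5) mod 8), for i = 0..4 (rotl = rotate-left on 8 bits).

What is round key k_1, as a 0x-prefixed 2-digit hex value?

K = 0x9F
k_0 = rotl(K, (7*0+5) mod 8) = rotl(K, 5) = 0xF3
k_1 = rotl(K, (7*1+5) mod 8) = rotl(K, 4) = 0xF9

0xF9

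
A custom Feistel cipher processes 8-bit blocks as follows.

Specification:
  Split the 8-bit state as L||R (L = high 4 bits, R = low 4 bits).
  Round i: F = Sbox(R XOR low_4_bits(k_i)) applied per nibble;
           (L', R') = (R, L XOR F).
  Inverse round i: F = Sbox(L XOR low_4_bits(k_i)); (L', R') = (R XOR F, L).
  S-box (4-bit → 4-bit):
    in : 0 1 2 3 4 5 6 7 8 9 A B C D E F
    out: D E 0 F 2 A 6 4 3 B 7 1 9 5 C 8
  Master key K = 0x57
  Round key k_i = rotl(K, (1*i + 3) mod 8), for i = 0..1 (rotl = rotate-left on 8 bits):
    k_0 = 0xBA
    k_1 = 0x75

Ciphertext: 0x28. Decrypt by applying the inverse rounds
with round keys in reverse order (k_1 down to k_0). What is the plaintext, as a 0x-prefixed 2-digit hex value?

0x4C

s_0 = ciphertext = 0x28
s_1 = InvRound(s_0, k_1) = 0xC2
s_2 = InvRound(s_1, k_0) = 0x4C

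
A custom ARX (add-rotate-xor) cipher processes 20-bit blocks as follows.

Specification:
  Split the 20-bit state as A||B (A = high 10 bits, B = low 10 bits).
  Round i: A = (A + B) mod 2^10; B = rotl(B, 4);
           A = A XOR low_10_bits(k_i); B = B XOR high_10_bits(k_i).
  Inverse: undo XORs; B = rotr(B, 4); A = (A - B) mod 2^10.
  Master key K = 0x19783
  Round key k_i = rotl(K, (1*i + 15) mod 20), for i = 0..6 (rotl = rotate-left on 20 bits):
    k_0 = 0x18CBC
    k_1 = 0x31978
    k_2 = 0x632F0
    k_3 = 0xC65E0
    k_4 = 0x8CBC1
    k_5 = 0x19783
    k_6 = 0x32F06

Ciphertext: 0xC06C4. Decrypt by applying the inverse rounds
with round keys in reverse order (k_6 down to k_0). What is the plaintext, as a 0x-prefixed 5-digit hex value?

0x8356B

s_0 = ciphertext = 0xC06C4
s_1 = InvRound(s_0, k_6) = 0x09FE0
s_2 = InvRound(s_1, k_5) = 0x8B178
s_3 = InvRound(s_2, k_4) = 0xCE6B4
s_4 = InvRound(s_3, k_3) = 0xDFF5A
s_5 = InvRound(s_4, k_2) = 0xF89AD
s_6 = InvRound(s_5, k_1) = 0xF12D6
s_7 = InvRound(s_6, k_0) = 0x8356B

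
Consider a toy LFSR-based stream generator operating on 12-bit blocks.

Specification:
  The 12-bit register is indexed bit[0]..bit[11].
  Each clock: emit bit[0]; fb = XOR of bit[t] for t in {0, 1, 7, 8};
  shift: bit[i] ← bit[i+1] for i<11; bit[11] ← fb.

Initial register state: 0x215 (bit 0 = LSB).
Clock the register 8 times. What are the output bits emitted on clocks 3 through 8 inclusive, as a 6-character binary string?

101000

reg_0 = 0x215
clock 1: out=1, reg = 0x90A
clock 2: out=0, reg = 0x485
clock 3: out=1, reg = 0x242
clock 4: out=0, reg = 0x921
clock 5: out=1, reg = 0x490
clock 6: out=0, reg = 0xA48
clock 7: out=0, reg = 0x524
clock 8: out=0, reg = 0xA92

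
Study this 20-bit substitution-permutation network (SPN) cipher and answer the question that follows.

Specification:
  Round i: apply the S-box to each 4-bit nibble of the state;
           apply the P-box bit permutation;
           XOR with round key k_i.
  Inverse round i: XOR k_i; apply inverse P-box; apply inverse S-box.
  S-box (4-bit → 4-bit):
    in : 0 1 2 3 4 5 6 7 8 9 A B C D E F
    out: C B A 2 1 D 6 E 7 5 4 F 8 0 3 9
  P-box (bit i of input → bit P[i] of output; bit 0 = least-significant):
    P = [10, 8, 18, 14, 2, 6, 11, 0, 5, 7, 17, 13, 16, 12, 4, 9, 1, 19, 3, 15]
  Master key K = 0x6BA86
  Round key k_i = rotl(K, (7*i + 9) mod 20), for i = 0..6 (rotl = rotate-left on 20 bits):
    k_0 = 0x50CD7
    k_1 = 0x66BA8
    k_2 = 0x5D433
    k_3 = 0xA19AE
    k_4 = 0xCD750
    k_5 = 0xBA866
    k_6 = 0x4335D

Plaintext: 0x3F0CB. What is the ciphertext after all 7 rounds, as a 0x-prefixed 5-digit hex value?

0x083A4

s_0 = plaintext = 0x3F0CB
s_1 = Round(s_0, k_0) = 0xA6BD6
s_2 = Round(s_1, k_1) = 0x05A10
s_3 = Round(s_2, k_2) = 0x2166E
s_4 = Round(s_3, k_3) = 0x1866E
s_5 = Round(s_4, k_4) = 0x74A82
s_6 = Round(s_5, k_5) = 0x0612A
s_7 = Round(s_6, k_6) = 0x083A4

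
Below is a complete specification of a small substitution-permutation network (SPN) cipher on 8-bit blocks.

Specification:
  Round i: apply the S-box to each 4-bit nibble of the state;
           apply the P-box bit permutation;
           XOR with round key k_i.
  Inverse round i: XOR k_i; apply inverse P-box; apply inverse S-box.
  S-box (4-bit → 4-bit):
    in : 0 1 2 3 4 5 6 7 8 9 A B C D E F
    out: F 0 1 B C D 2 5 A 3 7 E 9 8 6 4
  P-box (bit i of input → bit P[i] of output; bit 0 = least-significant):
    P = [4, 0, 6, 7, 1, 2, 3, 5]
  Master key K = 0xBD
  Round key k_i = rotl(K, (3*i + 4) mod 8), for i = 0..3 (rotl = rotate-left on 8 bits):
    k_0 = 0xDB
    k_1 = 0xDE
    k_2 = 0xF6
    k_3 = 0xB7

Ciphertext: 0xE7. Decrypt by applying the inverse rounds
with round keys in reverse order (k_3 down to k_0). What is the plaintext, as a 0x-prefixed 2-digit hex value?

s_0 = ciphertext = 0xE7
s_1 = InvRound(s_0, k_3) = 0x17
s_2 = InvRound(s_1, k_2) = 0xDB
s_3 = InvRound(s_2, k_1) = 0x66
s_4 = InvRound(s_3, k_0) = 0xB3

0xB3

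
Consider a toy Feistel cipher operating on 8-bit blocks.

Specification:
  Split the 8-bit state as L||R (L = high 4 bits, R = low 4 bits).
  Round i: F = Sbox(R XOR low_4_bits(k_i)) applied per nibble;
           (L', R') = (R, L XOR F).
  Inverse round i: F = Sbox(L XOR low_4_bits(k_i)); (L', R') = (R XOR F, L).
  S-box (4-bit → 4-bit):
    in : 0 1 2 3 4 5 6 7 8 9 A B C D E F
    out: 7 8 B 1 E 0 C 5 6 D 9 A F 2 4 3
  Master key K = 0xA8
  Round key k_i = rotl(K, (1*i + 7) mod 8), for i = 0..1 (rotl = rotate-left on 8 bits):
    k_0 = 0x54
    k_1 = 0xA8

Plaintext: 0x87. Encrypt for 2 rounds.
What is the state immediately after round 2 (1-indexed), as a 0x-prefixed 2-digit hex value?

s_0 = plaintext = 0x87
s_1 = Round(s_0, k_0) = 0x79
s_2 = Round(s_1, k_1) = 0x9F

0x9F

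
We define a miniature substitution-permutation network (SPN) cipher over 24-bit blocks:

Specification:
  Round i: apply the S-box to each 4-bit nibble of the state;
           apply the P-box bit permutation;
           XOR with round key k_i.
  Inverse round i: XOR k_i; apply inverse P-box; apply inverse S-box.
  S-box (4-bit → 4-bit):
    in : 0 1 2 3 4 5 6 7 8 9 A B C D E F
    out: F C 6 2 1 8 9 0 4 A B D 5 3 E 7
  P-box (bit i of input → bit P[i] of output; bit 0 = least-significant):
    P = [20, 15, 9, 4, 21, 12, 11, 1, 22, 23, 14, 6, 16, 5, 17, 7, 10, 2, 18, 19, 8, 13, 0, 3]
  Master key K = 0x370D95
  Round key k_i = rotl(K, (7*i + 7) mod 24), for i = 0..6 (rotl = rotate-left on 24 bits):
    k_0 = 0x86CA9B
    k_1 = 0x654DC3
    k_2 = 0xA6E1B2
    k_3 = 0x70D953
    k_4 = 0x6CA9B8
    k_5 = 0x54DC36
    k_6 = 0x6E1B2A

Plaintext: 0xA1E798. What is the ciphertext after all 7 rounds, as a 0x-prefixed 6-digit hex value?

0xDE989C

s_0 = plaintext = 0xA1E798
s_1 = Round(s_0, k_0) = 0x88F931
s_2 = Round(s_1, k_1) = 0xE25FB2
s_3 = Round(s_2, k_2) = 0x420B3D
s_4 = Round(s_3, k_3) = 0x2708B7
s_5 = Round(s_4, k_4) = 0x4FC11B
s_6 = Round(s_5, k_5) = 0x439360
s_7 = Round(s_6, k_6) = 0xDE989C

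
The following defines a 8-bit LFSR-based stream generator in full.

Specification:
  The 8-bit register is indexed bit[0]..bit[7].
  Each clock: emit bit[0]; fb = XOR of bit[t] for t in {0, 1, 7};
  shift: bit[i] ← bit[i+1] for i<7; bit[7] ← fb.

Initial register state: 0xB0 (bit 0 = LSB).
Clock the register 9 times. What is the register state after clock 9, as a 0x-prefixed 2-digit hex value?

0x13

reg_0 = 0xB0
clock 1: out=0, reg = 0xD8
clock 2: out=0, reg = 0xEC
clock 3: out=0, reg = 0xF6
clock 4: out=0, reg = 0x7B
clock 5: out=1, reg = 0x3D
clock 6: out=1, reg = 0x9E
clock 7: out=0, reg = 0x4F
clock 8: out=1, reg = 0x27
clock 9: out=1, reg = 0x13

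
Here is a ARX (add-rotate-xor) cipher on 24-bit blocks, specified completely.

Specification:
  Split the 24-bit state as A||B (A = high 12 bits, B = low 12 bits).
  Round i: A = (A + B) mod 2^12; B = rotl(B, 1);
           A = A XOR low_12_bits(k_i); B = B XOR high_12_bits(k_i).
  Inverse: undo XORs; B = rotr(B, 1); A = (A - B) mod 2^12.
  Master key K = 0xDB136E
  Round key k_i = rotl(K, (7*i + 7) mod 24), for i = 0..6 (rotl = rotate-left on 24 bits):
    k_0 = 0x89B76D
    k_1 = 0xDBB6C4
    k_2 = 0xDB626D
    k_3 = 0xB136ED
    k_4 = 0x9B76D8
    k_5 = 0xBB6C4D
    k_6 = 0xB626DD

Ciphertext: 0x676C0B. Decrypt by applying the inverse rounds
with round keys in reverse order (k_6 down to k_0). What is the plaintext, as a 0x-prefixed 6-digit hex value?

s_0 = ciphertext = 0x676C0B
s_1 = InvRound(s_0, k_6) = 0x4F7BB4
s_2 = InvRound(s_1, k_5) = 0x8B9001
s_3 = InvRound(s_2, k_4) = 0x9864DB
s_4 = InvRound(s_3, k_3) = 0x7877E4
s_5 = InvRound(s_4, k_2) = 0x0C1529
s_6 = InvRound(s_5, k_1) = 0x1BC449
s_7 = InvRound(s_6, k_0) = 0x068669

0x068669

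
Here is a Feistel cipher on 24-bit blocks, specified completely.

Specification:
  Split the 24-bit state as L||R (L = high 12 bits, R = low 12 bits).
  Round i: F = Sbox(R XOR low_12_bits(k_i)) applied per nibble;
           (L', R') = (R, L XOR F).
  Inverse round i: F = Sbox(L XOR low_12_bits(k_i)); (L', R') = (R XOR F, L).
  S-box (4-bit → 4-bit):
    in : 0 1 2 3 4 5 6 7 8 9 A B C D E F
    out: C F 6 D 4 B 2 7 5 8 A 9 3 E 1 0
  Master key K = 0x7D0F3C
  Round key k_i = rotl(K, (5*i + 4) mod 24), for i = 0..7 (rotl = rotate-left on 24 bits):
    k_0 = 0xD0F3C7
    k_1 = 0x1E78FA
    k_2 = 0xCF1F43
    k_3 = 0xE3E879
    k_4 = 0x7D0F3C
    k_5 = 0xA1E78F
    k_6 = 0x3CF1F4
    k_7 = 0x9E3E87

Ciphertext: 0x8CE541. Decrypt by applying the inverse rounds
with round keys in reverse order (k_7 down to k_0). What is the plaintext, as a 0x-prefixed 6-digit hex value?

0x1B9FF9

s_0 = ciphertext = 0x8CE541
s_1 = InvRound(s_0, k_7) = 0x7098CE
s_2 = InvRound(s_1, k_6) = 0xAC0709
s_3 = InvRound(s_2, k_5) = 0x949AC0
s_4 = InvRound(s_3, k_4) = 0x8BB949
s_5 = InvRound(s_4, k_3) = 0x57F8BB
s_6 = InvRound(s_5, k_2) = 0x26857F
s_7 = InvRound(s_6, k_1) = 0xFF9268
s_8 = InvRound(s_7, k_0) = 0x1B9FF9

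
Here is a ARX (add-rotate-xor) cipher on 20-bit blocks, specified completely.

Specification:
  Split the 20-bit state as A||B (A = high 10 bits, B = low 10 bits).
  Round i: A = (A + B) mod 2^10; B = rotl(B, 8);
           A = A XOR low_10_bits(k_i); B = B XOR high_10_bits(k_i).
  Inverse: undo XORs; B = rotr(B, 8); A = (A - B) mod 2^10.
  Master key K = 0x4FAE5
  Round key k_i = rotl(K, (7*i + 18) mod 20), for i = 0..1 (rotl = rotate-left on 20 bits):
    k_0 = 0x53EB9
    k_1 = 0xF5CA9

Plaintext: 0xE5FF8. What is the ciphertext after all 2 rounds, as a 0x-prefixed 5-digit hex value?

0x93ABB

s_0 = plaintext = 0xE5FF8
s_1 = Round(s_0, k_0) = 0x4D9B1
s_2 = Round(s_1, k_1) = 0x93ABB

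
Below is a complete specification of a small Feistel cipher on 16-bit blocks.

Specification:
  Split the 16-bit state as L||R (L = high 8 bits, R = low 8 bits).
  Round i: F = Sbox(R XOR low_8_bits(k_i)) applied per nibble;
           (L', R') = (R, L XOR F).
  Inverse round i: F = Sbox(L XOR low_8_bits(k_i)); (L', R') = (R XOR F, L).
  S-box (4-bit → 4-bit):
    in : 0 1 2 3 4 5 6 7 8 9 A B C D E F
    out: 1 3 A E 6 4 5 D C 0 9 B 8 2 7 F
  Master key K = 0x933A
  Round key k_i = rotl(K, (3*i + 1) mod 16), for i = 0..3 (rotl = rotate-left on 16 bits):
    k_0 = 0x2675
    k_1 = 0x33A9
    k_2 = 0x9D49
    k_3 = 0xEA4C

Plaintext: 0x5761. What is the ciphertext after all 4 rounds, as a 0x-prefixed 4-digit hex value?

0xF756

s_0 = plaintext = 0x5761
s_1 = Round(s_0, k_0) = 0x6161
s_2 = Round(s_1, k_1) = 0x61ED
s_3 = Round(s_2, k_2) = 0xEDF7
s_4 = Round(s_3, k_3) = 0xF756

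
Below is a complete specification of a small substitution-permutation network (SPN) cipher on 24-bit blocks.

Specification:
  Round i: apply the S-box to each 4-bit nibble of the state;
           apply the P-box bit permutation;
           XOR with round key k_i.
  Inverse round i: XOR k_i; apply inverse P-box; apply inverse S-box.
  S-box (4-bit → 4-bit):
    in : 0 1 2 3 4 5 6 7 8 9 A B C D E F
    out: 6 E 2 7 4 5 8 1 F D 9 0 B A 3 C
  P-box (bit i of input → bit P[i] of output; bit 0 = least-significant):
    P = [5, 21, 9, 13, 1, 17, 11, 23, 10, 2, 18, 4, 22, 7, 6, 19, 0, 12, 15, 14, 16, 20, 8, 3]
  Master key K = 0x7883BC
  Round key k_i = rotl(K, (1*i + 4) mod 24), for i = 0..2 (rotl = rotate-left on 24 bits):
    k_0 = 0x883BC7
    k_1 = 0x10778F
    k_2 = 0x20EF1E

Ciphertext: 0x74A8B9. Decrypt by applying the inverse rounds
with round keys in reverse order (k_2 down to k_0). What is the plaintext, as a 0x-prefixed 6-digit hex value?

s_0 = ciphertext = 0x74A8B9
s_1 = InvRound(s_0, k_2) = 0x0AE375
s_2 = InvRound(s_1, k_1) = 0xD01AE7
s_3 = InvRound(s_2, k_0) = 0x0BABBA

0x0BABBA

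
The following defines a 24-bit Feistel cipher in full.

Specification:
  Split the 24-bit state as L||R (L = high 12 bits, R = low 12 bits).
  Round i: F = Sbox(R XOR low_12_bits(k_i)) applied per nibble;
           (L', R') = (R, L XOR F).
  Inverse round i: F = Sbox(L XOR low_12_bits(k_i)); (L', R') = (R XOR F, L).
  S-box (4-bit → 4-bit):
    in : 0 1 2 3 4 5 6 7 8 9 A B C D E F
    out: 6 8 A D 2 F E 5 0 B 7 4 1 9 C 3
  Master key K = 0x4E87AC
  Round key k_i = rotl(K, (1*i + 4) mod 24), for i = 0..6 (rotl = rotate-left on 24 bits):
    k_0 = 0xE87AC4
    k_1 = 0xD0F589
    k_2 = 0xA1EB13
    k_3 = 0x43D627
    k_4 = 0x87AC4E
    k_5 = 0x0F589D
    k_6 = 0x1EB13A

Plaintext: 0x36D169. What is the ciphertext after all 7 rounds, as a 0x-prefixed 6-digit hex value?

s_0 = plaintext = 0x36D169
s_1 = Round(s_0, k_0) = 0x169714
s_2 = Round(s_1, k_1) = 0x714BD0
s_3 = Round(s_2, k_2) = 0xBD0109
s_4 = Round(s_3, k_3) = 0x109E7C
s_5 = Round(s_4, k_4) = 0xE7CBD3
s_6 = Round(s_5, k_5) = 0xBD3350
s_7 = Round(s_6, k_6) = 0x350134

0x350134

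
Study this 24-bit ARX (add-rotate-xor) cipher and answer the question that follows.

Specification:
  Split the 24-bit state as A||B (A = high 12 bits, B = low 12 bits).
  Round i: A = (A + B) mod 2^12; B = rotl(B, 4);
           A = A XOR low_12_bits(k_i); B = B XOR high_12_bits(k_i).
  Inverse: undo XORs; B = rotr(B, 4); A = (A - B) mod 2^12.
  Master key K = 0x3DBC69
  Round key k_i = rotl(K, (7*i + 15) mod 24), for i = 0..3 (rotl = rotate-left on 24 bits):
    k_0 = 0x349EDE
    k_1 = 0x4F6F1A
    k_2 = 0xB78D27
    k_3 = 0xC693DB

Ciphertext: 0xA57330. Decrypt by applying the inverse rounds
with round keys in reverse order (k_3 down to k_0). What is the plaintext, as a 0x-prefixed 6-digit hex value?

s_0 = ciphertext = 0xA57330
s_1 = InvRound(s_0, k_3) = 0xF979F5
s_2 = InvRound(s_1, k_2) = 0x588D28
s_3 = InvRound(s_2, k_1) = 0xBF5E9D
s_4 = InvRound(s_3, k_0) = 0x04E4DD

0x04E4DD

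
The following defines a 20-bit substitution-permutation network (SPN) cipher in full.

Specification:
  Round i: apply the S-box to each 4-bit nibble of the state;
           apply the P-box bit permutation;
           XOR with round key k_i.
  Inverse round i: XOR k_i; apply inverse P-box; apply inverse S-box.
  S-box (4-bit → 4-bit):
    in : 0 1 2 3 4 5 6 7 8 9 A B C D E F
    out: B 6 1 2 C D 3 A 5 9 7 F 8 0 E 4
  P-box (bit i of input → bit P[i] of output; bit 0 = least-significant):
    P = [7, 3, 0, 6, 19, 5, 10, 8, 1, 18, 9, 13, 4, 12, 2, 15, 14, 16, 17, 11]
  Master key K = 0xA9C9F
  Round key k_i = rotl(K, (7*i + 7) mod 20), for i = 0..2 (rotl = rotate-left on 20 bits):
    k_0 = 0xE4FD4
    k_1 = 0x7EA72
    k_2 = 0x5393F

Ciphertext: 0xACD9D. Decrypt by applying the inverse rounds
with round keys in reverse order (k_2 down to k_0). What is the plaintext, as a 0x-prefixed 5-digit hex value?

0x08FAB

s_0 = ciphertext = 0xACD9D
s_1 = InvRound(s_0, k_2) = 0xA70A2
s_2 = InvRound(s_1, k_1) = 0x70129
s_3 = InvRound(s_2, k_0) = 0x08FAB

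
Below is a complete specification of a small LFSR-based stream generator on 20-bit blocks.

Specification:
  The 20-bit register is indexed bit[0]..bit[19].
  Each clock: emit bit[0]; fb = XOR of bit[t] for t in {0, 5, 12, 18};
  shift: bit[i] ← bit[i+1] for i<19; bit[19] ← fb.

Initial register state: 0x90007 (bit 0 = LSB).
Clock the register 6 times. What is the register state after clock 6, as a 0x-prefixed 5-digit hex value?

0x46400

reg_0 = 0x90007
clock 1: out=1, reg = 0xC8003
clock 2: out=1, reg = 0x64001
clock 3: out=1, reg = 0x32000
clock 4: out=0, reg = 0x19000
clock 5: out=0, reg = 0x8C800
clock 6: out=0, reg = 0x46400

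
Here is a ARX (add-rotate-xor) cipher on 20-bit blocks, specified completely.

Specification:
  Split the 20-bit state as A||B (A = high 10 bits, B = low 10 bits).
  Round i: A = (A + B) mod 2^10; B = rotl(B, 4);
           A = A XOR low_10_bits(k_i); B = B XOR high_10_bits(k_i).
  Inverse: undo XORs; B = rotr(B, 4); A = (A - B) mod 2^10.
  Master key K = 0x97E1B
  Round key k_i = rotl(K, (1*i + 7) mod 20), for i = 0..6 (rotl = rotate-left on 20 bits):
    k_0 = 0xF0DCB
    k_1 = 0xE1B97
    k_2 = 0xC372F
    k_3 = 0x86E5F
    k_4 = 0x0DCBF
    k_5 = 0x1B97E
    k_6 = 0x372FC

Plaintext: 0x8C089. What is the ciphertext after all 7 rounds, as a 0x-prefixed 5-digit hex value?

0x640B5

s_0 = plaintext = 0x8C089
s_1 = Round(s_0, k_0) = 0xDCB51
s_2 = Round(s_1, k_1) = 0x5529B
s_3 = Round(s_2, k_2) = 0x302B7
s_4 = Round(s_3, k_3) = 0x4A161
s_5 = Round(s_4, k_4) = 0x8DA22
s_6 = Round(s_5, k_5) = 0x49A46
s_7 = Round(s_6, k_6) = 0x640B5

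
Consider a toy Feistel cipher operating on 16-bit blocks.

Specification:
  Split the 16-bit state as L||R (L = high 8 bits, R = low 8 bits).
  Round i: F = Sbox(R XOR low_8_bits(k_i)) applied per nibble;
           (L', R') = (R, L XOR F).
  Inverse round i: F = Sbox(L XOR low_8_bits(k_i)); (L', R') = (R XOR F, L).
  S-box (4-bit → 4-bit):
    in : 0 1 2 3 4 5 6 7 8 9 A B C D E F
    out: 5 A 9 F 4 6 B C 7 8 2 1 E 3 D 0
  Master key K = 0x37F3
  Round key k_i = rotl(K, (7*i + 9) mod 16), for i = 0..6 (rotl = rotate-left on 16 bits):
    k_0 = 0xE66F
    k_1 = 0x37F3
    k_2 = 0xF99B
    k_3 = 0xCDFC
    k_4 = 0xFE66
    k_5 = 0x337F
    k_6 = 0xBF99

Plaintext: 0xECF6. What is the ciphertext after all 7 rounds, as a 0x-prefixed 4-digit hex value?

0x1FA3

s_0 = plaintext = 0xECF6
s_1 = Round(s_0, k_0) = 0xF664
s_2 = Round(s_1, k_1) = 0x647A
s_3 = Round(s_2, k_2) = 0x7ABE
s_4 = Round(s_3, k_3) = 0xBE33
s_5 = Round(s_4, k_4) = 0x33D8
s_6 = Round(s_5, k_5) = 0xD81F
s_7 = Round(s_6, k_6) = 0x1FA3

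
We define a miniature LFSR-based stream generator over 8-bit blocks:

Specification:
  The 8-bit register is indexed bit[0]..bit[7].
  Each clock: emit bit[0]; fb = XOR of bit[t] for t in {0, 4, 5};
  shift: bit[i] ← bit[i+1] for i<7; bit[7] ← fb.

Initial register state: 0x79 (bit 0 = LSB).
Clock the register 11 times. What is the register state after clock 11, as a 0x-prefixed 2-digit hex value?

0xA0

reg_0 = 0x79
clock 1: out=1, reg = 0xBC
clock 2: out=0, reg = 0x5E
clock 3: out=0, reg = 0xAF
clock 4: out=1, reg = 0x57
clock 5: out=1, reg = 0x2B
clock 6: out=1, reg = 0x15
clock 7: out=1, reg = 0x0A
clock 8: out=0, reg = 0x05
clock 9: out=1, reg = 0x82
clock 10: out=0, reg = 0x41
clock 11: out=1, reg = 0xA0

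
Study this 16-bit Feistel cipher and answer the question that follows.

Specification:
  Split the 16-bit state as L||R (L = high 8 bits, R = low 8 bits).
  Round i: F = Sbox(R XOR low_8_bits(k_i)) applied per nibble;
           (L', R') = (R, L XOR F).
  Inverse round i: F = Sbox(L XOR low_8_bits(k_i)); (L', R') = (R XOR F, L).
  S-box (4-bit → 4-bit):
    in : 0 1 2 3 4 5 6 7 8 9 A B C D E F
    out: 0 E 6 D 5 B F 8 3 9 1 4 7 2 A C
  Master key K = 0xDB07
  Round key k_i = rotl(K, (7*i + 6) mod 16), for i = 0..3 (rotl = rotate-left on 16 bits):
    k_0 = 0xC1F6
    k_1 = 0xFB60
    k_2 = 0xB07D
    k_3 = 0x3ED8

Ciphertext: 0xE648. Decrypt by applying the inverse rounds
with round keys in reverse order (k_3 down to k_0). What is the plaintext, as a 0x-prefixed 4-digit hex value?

s_0 = ciphertext = 0xE648
s_1 = InvRound(s_0, k_3) = 0x92E6
s_2 = InvRound(s_1, k_2) = 0x4A92
s_3 = InvRound(s_2, k_1) = 0xF34A
s_4 = InvRound(s_3, k_0) = 0x41F3

0x41F3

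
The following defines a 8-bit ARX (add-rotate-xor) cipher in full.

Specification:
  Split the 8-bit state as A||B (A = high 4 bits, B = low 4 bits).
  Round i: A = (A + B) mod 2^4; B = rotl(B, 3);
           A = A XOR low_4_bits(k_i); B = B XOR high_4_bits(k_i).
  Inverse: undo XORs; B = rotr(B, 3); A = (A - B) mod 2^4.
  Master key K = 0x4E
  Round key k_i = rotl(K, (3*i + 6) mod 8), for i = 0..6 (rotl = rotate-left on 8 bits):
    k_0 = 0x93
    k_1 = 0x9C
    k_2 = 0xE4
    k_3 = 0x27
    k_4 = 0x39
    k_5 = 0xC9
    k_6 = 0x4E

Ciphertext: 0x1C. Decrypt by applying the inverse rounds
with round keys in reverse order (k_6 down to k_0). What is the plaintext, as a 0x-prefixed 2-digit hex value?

0xF1

s_0 = ciphertext = 0x1C
s_1 = InvRound(s_0, k_6) = 0xE1
s_2 = InvRound(s_1, k_5) = 0xCB
s_3 = InvRound(s_2, k_4) = 0x41
s_4 = InvRound(s_3, k_3) = 0xD6
s_5 = InvRound(s_4, k_2) = 0x81
s_6 = InvRound(s_5, k_1) = 0x31
s_7 = InvRound(s_6, k_0) = 0xF1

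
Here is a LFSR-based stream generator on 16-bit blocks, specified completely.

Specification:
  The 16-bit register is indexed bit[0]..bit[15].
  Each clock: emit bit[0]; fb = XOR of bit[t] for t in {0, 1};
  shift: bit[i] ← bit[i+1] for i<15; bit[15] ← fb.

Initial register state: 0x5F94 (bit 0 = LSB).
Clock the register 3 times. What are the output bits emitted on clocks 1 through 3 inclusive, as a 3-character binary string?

001

reg_0 = 0x5F94
clock 1: out=0, reg = 0x2FCA
clock 2: out=0, reg = 0x97E5
clock 3: out=1, reg = 0xCBF2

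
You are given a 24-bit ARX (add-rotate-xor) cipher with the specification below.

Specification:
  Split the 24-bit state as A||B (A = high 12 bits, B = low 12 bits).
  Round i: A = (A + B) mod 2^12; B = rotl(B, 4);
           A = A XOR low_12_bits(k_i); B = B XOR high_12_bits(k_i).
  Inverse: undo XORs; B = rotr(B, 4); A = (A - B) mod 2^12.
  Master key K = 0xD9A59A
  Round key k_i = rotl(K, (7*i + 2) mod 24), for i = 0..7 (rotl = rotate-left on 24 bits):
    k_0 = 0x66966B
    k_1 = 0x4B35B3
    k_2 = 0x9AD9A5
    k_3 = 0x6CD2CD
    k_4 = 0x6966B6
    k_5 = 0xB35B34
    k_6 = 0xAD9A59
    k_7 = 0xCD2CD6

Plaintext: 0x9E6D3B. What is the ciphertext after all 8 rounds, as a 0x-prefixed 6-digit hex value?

s_0 = plaintext = 0x9E6D3B
s_1 = Round(s_0, k_0) = 0x14A5D4
s_2 = Round(s_1, k_1) = 0x2AD9F6
s_3 = Round(s_2, k_2) = 0x5066C4
s_4 = Round(s_3, k_3) = 0x907A8B
s_5 = Round(s_4, k_4) = 0x524E2C
s_6 = Round(s_5, k_5) = 0x8649FB
s_7 = Round(s_6, k_6) = 0x806560
s_8 = Round(s_7, k_7) = 0x1B0AD7

0x1B0AD7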